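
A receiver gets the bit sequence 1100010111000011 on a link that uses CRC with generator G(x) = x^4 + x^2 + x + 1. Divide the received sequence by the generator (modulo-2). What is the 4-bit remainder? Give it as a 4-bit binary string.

Modulo-2 division of 1100010111000011 by 10111:
  pos 0: 11000 XOR 10111 = 01111
  pos 1: 11111 XOR 10111 = 01000
  pos 2: 10000 XOR 10111 = 00111
  pos 4: 11111 XOR 10111 = 01000
  pos 5: 10001 XOR 10111 = 00110
  pos 7: 11000 XOR 10111 = 01111
  pos 8: 11110 XOR 10111 = 01001
  pos 9: 10010 XOR 10111 = 00101
  pos 11: 10111 XOR 10111 = 00000
Remainder = 0000 (zero — the frame passes the CRC check).

0000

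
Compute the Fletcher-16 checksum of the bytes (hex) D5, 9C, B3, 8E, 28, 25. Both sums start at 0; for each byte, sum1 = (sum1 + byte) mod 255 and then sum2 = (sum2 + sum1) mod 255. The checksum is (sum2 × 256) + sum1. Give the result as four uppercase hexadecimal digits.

0202

Running sums (mod 255):
  after byte 0 (D5): sum1=213, sum2=213
  after byte 1 (9C): sum1=114, sum2=72
  after byte 2 (B3): sum1=38, sum2=110
  after byte 3 (8E): sum1=180, sum2=35
  after byte 4 (28): sum1=220, sum2=0
  after byte 5 (25): sum1=2, sum2=2
Checksum = sum2·256 + sum1 = 2·256 + 2 = 514 = 0x0202.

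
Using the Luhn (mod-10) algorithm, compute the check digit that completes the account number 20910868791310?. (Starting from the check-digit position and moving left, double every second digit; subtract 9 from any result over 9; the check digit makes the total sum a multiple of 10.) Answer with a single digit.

Partial digits right→left: 0 1 3 1 9 7 8 6 8 0 1 9 0 2
Double every second digit counting from the check-digit position (so the 1st, 3rd, 5th, ... of the partial from the right).
  doubled (with −9 where >9): 0 6 9 7 7 2 0 → sum 31
  kept as-is: 1 1 7 6 0 9 2 → sum 26
Total = 31 + 26 = 57.
Check digit = (10 − (57 mod 10)) mod 10 = 3.

3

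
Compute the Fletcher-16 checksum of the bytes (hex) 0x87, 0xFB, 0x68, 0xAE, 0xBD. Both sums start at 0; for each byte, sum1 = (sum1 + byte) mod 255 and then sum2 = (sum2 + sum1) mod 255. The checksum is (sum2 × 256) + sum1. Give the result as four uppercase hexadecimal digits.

Running sums (mod 255):
  after byte 0 (0x87): sum1=135, sum2=135
  after byte 1 (0xFB): sum1=131, sum2=11
  after byte 2 (0x68): sum1=235, sum2=246
  after byte 3 (0xAE): sum1=154, sum2=145
  after byte 4 (0xBD): sum1=88, sum2=233
Checksum = sum2·256 + sum1 = 233·256 + 88 = 59736 = 0xE958.

E958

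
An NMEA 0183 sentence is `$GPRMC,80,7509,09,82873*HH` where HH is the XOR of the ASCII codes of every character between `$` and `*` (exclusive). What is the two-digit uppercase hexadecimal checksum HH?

XOR the ASCII codes of the payload characters:
  'G' = 0x47 → acc = 0x47
  'P' = 0x50 → acc = 0x17
  'R' = 0x52 → acc = 0x45
  'M' = 0x4D → acc = 0x08
  'C' = 0x43 → acc = 0x4B
  ',' = 0x2C → acc = 0x67
  '8' = 0x38 → acc = 0x5F
  '0' = 0x30 → acc = 0x6F
  ',' = 0x2C → acc = 0x43
  '7' = 0x37 → acc = 0x74
  '5' = 0x35 → acc = 0x41
  '0' = 0x30 → acc = 0x71
  '9' = 0x39 → acc = 0x48
  ',' = 0x2C → acc = 0x64
  '0' = 0x30 → acc = 0x54
  '9' = 0x39 → acc = 0x6D
  ',' = 0x2C → acc = 0x41
  '8' = 0x38 → acc = 0x79
  '2' = 0x32 → acc = 0x4B
  '8' = 0x38 → acc = 0x73
  '7' = 0x37 → acc = 0x44
  '3' = 0x33 → acc = 0x77
Checksum = 0x77.

77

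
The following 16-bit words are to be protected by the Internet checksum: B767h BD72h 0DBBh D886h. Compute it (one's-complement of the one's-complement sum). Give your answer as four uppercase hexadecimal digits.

A4E3

One's-complement addition (fold any carry out of bit 15 back into bit 0):
  0xB767 + 0xBD72 = 0x174D9 → wrap carry → 0x74DA
  0x74DA + 0x0DBB = 0x08295
  0x8295 + 0xD886 = 0x15B1B → wrap carry → 0x5B1C
One's-complement sum = 0x5B1C.
Checksum = ~0x5B1C & 0xFFFF = 0xA4E3.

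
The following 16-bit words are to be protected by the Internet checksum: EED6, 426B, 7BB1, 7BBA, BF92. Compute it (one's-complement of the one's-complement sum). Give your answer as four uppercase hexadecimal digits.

One's-complement addition (fold any carry out of bit 15 back into bit 0):
  0xEED6 + 0x426B = 0x13141 → wrap carry → 0x3142
  0x3142 + 0x7BB1 = 0x0ACF3
  0xACF3 + 0x7BBA = 0x128AD → wrap carry → 0x28AE
  0x28AE + 0xBF92 = 0x0E840
One's-complement sum = 0xE840.
Checksum = ~0xE840 & 0xFFFF = 0x17BF.

17BF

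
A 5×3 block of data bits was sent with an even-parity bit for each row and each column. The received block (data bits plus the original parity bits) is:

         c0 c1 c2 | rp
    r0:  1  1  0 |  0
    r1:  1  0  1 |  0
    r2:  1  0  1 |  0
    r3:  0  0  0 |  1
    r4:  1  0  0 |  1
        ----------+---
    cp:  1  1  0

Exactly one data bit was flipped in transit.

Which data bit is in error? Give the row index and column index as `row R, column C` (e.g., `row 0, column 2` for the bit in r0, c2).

Recompute each row's even parity and compare to rp:
  r0: data parity 0, sent rp 0 → ok
  r1: data parity 0, sent rp 0 → ok
  r2: data parity 0, sent rp 0 → ok
  r3: data parity 0, sent rp 1 → mismatch
  r4: data parity 1, sent rp 1 → ok
Recompute each column's even parity and compare to cp:
  c0: data parity 0, sent cp 1 → mismatch
  c1: data parity 1, sent cp 1 → ok
  c2: data parity 0, sent cp 0 → ok
Exactly one row (r3) and one column (c0) fail → the flipped bit is at their intersection.

row 3, column 0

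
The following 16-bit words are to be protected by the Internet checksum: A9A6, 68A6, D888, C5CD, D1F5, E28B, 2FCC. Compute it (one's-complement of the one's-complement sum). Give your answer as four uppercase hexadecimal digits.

One's-complement addition (fold any carry out of bit 15 back into bit 0):
  0xA9A6 + 0x68A6 = 0x1124C → wrap carry → 0x124D
  0x124D + 0xD888 = 0x0EAD5
  0xEAD5 + 0xC5CD = 0x1B0A2 → wrap carry → 0xB0A3
  0xB0A3 + 0xD1F5 = 0x18298 → wrap carry → 0x8299
  0x8299 + 0xE28B = 0x16524 → wrap carry → 0x6525
  0x6525 + 0x2FCC = 0x094F1
One's-complement sum = 0x94F1.
Checksum = ~0x94F1 & 0xFFFF = 0x6B0E.

6B0E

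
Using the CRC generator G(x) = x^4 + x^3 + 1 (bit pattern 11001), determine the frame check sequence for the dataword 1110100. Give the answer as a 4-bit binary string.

Append 4 zeros: 11101000000. Divide by 11001 (XOR where the leading bit is 1):
  pos 0: 11101 XOR 11001 = 00100
  pos 2: 10000 XOR 11001 = 01001
  pos 3: 10010 XOR 11001 = 01011
  pos 4: 10110 XOR 11001 = 01111
  pos 5: 11110 XOR 11001 = 00111
Remainder (last 4 bits) = 1110. This is the CRC / FCS.

1110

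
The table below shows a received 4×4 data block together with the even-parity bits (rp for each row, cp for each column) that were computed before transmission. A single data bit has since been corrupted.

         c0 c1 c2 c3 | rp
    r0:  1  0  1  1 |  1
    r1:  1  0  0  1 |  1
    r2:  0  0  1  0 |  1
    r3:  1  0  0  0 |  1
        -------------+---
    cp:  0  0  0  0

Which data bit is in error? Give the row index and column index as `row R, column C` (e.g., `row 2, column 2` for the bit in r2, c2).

row 1, column 0

Recompute each row's even parity and compare to rp:
  r0: data parity 1, sent rp 1 → ok
  r1: data parity 0, sent rp 1 → mismatch
  r2: data parity 1, sent rp 1 → ok
  r3: data parity 1, sent rp 1 → ok
Recompute each column's even parity and compare to cp:
  c0: data parity 1, sent cp 0 → mismatch
  c1: data parity 0, sent cp 0 → ok
  c2: data parity 0, sent cp 0 → ok
  c3: data parity 0, sent cp 0 → ok
Exactly one row (r1) and one column (c0) fail → the flipped bit is at their intersection.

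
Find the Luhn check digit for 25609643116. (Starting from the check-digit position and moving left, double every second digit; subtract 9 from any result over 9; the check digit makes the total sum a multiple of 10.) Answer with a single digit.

6

Partial digits right→left: 6 1 1 3 4 6 9 0 6 5 2
Double every second digit counting from the check-digit position (so the 1st, 3rd, 5th, ... of the partial from the right).
  doubled (with −9 where >9): 3 2 8 9 3 4 → sum 29
  kept as-is: 1 3 6 0 5 → sum 15
Total = 29 + 15 = 44.
Check digit = (10 − (44 mod 10)) mod 10 = 6.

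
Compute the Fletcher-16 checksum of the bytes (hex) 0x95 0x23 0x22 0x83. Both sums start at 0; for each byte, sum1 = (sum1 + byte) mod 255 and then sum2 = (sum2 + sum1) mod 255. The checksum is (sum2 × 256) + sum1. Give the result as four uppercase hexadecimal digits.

Running sums (mod 255):
  after byte 0 (0x95): sum1=149, sum2=149
  after byte 1 (0x23): sum1=184, sum2=78
  after byte 2 (0x22): sum1=218, sum2=41
  after byte 3 (0x83): sum1=94, sum2=135
Checksum = sum2·256 + sum1 = 135·256 + 94 = 34654 = 0x875E.

875E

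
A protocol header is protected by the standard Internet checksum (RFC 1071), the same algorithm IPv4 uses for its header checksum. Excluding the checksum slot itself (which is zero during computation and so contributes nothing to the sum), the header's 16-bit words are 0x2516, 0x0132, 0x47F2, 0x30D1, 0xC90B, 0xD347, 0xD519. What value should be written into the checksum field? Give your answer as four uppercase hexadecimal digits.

One's-complement addition (fold any carry out of bit 15 back into bit 0):
  0x2516 + 0x0132 = 0x02648
  0x2648 + 0x47F2 = 0x06E3A
  0x6E3A + 0x30D1 = 0x09F0B
  0x9F0B + 0xC90B = 0x16816 → wrap carry → 0x6817
  0x6817 + 0xD347 = 0x13B5E → wrap carry → 0x3B5F
  0x3B5F + 0xD519 = 0x11078 → wrap carry → 0x1079
One's-complement sum = 0x1079.
Checksum = ~0x1079 & 0xFFFF = 0xEF86.

EF86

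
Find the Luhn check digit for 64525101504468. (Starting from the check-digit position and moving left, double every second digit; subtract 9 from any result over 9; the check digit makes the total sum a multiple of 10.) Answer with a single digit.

8

Partial digits right→left: 8 6 4 4 0 5 1 0 1 5 2 5 4 6
Double every second digit counting from the check-digit position (so the 1st, 3rd, 5th, ... of the partial from the right).
  doubled (with −9 where >9): 7 8 0 2 2 4 8 → sum 31
  kept as-is: 6 4 5 0 5 5 6 → sum 31
Total = 31 + 31 = 62.
Check digit = (10 − (62 mod 10)) mod 10 = 8.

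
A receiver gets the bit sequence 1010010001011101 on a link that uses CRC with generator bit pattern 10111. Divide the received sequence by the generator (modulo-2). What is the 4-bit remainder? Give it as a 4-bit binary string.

0000

Modulo-2 division of 1010010001011101 by 10111:
  pos 0: 10100 XOR 10111 = 00011
  pos 3: 11100 XOR 10111 = 01011
  pos 4: 10110 XOR 10111 = 00001
  pos 8: 11011 XOR 10111 = 01100
  pos 9: 11001 XOR 10111 = 01110
  pos 10: 11100 XOR 10111 = 01011
  pos 11: 10111 XOR 10111 = 00000
Remainder = 0000 (zero — the frame passes the CRC check).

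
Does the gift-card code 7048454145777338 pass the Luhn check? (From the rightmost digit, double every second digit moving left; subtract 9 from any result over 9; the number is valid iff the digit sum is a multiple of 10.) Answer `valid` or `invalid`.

valid

From the right, keep odd positions and double even positions (subtract 9 from any doubled value over 9):
  doubled (positions 2,4,...): 6 5 5 8 8 8 8 5 → sum 53
  kept (positions 1,3,...): 8 3 7 5 1 5 8 0 → sum 37
Total = 90.
90 mod 10 = 0, so the number is valid.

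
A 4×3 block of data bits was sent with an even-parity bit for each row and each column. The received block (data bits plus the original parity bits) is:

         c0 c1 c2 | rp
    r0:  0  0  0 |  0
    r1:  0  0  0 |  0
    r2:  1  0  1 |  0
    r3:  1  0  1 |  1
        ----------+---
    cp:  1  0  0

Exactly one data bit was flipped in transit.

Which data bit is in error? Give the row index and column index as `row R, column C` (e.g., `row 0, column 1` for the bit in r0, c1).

Recompute each row's even parity and compare to rp:
  r0: data parity 0, sent rp 0 → ok
  r1: data parity 0, sent rp 0 → ok
  r2: data parity 0, sent rp 0 → ok
  r3: data parity 0, sent rp 1 → mismatch
Recompute each column's even parity and compare to cp:
  c0: data parity 0, sent cp 1 → mismatch
  c1: data parity 0, sent cp 0 → ok
  c2: data parity 0, sent cp 0 → ok
Exactly one row (r3) and one column (c0) fail → the flipped bit is at their intersection.

row 3, column 0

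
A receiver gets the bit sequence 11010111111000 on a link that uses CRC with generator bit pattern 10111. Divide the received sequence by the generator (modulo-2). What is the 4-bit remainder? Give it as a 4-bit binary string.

Modulo-2 division of 11010111111000 by 10111:
  pos 0: 11010 XOR 10111 = 01101
  pos 1: 11011 XOR 10111 = 01100
  pos 2: 11001 XOR 10111 = 01110
  pos 3: 11101 XOR 10111 = 01010
  pos 4: 10101 XOR 10111 = 00010
  pos 7: 10110 XOR 10111 = 00001
Remainder = 0100 (nonzero — an error is detected).

0100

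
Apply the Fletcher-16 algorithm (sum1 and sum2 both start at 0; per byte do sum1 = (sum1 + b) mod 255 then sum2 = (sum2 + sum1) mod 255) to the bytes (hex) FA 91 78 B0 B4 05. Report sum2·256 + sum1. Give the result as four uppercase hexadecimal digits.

Running sums (mod 255):
  after byte 0 (FA): sum1=250, sum2=250
  after byte 1 (91): sum1=140, sum2=135
  after byte 2 (78): sum1=5, sum2=140
  after byte 3 (B0): sum1=181, sum2=66
  after byte 4 (B4): sum1=106, sum2=172
  after byte 5 (05): sum1=111, sum2=28
Checksum = sum2·256 + sum1 = 28·256 + 111 = 7279 = 0x1C6F.

1C6F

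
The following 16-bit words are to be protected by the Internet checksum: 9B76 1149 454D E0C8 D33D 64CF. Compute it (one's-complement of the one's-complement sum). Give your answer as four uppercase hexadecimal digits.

F51C

One's-complement addition (fold any carry out of bit 15 back into bit 0):
  0x9B76 + 0x1149 = 0x0ACBF
  0xACBF + 0x454D = 0x0F20C
  0xF20C + 0xE0C8 = 0x1D2D4 → wrap carry → 0xD2D5
  0xD2D5 + 0xD33D = 0x1A612 → wrap carry → 0xA613
  0xA613 + 0x64CF = 0x10AE2 → wrap carry → 0x0AE3
One's-complement sum = 0x0AE3.
Checksum = ~0x0AE3 & 0xFFFF = 0xF51C.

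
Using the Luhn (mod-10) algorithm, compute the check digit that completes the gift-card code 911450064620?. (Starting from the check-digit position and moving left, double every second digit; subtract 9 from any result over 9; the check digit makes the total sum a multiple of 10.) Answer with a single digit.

3

Partial digits right→left: 0 2 6 4 6 0 0 5 4 1 1 9
Double every second digit counting from the check-digit position (so the 1st, 3rd, 5th, ... of the partial from the right).
  doubled (with −9 where >9): 0 3 3 0 8 2 → sum 16
  kept as-is: 2 4 0 5 1 9 → sum 21
Total = 16 + 21 = 37.
Check digit = (10 − (37 mod 10)) mod 10 = 3.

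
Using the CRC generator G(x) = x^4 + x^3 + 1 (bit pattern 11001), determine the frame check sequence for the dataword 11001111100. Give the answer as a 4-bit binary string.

Append 4 zeros: 110011111000000. Divide by 11001 (XOR where the leading bit is 1):
  pos 0: 11001 XOR 11001 = 00000
  pos 5: 11110 XOR 11001 = 00111
  pos 7: 11100 XOR 11001 = 00101
  pos 9: 10100 XOR 11001 = 01101
  pos 10: 11010 XOR 11001 = 00011
Remainder (last 4 bits) = 0011. This is the CRC / FCS.

0011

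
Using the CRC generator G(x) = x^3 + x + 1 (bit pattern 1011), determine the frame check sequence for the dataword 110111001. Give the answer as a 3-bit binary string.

000

Append 3 zeros: 110111001000. Divide by 1011 (XOR where the leading bit is 1):
  pos 0: 1101 XOR 1011 = 0110
  pos 1: 1101 XOR 1011 = 0110
  pos 2: 1101 XOR 1011 = 0110
  pos 3: 1100 XOR 1011 = 0111
  pos 4: 1110 XOR 1011 = 0101
  pos 5: 1011 XOR 1011 = 0000
Remainder (last 3 bits) = 000. This is the CRC / FCS.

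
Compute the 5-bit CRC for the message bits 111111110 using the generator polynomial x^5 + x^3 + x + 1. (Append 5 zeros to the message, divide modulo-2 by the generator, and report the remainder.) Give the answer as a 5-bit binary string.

Append 5 zeros: 11111111000000. Divide by 101011 (XOR where the leading bit is 1):
  pos 0: 111111 XOR 101011 = 010100
  pos 1: 101001 XOR 101011 = 000010
  pos 5: 101000 XOR 101011 = 000011
Remainder (last 5 bits) = 11000. This is the CRC / FCS.

11000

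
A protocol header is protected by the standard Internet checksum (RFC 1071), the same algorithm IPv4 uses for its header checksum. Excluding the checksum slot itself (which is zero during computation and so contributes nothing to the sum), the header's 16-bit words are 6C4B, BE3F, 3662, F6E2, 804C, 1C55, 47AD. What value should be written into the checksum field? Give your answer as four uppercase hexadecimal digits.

C3E0

One's-complement addition (fold any carry out of bit 15 back into bit 0):
  0x6C4B + 0xBE3F = 0x12A8A → wrap carry → 0x2A8B
  0x2A8B + 0x3662 = 0x060ED
  0x60ED + 0xF6E2 = 0x157CF → wrap carry → 0x57D0
  0x57D0 + 0x804C = 0x0D81C
  0xD81C + 0x1C55 = 0x0F471
  0xF471 + 0x47AD = 0x13C1E → wrap carry → 0x3C1F
One's-complement sum = 0x3C1F.
Checksum = ~0x3C1F & 0xFFFF = 0xC3E0.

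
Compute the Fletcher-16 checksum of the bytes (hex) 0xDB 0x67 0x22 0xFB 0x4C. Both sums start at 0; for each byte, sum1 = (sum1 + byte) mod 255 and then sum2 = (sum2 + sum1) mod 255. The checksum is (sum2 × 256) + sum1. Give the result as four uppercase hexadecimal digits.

Running sums (mod 255):
  after byte 0 (0xDB): sum1=219, sum2=219
  after byte 1 (0x67): sum1=67, sum2=31
  after byte 2 (0x22): sum1=101, sum2=132
  after byte 3 (0xFB): sum1=97, sum2=229
  after byte 4 (0x4C): sum1=173, sum2=147
Checksum = sum2·256 + sum1 = 147·256 + 173 = 37805 = 0x93AD.

93AD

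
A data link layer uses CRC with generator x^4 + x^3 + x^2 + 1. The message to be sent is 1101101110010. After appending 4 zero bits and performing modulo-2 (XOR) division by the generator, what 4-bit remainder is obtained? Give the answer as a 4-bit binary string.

Append 4 zeros: 11011011100100000. Divide by 11101 (XOR where the leading bit is 1):
  pos 0: 11011 XOR 11101 = 00110
  pos 2: 11001 XOR 11101 = 00100
  pos 4: 10011 XOR 11101 = 01110
  pos 5: 11100 XOR 11101 = 00001
  pos 9: 10100 XOR 11101 = 01001
  pos 10: 10010 XOR 11101 = 01111
  pos 11: 11110 XOR 11101 = 00011
Remainder (last 4 bits) = 0110. This is the CRC / FCS.

0110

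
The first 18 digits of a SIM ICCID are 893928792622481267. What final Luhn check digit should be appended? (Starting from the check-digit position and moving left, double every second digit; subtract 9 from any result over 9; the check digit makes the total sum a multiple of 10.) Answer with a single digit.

Partial digits right→left: 7 6 2 1 8 4 2 2 6 2 9 7 8 2 9 3 9 8
Double every second digit counting from the check-digit position (so the 1st, 3rd, 5th, ... of the partial from the right).
  doubled (with −9 where >9): 5 4 7 4 3 9 7 9 9 → sum 57
  kept as-is: 6 1 4 2 2 7 2 3 8 → sum 35
Total = 57 + 35 = 92.
Check digit = (10 − (92 mod 10)) mod 10 = 8.

8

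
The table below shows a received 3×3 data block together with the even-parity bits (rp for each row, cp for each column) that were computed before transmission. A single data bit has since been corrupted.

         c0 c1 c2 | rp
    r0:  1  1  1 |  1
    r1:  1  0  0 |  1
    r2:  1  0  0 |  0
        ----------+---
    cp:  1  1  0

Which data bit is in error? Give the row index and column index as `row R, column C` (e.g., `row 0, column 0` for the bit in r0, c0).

Recompute each row's even parity and compare to rp:
  r0: data parity 1, sent rp 1 → ok
  r1: data parity 1, sent rp 1 → ok
  r2: data parity 1, sent rp 0 → mismatch
Recompute each column's even parity and compare to cp:
  c0: data parity 1, sent cp 1 → ok
  c1: data parity 1, sent cp 1 → ok
  c2: data parity 1, sent cp 0 → mismatch
Exactly one row (r2) and one column (c2) fail → the flipped bit is at their intersection.

row 2, column 2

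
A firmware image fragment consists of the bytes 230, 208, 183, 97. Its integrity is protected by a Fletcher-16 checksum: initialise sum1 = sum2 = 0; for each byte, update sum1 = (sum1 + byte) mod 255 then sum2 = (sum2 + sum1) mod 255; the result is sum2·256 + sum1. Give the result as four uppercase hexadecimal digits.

Running sums (mod 255):
  after byte 0 (230): sum1=230, sum2=230
  after byte 1 (208): sum1=183, sum2=158
  after byte 2 (183): sum1=111, sum2=14
  after byte 3 (97): sum1=208, sum2=222
Checksum = sum2·256 + sum1 = 222·256 + 208 = 57040 = 0xDED0.

DED0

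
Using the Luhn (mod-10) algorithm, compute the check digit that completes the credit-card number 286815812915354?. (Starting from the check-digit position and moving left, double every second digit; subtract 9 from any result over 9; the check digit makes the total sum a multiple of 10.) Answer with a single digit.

Partial digits right→left: 4 5 3 5 1 9 2 1 8 5 1 8 6 8 2
Double every second digit counting from the check-digit position (so the 1st, 3rd, 5th, ... of the partial from the right).
  doubled (with −9 where >9): 8 6 2 4 7 2 3 4 → sum 36
  kept as-is: 5 5 9 1 5 8 8 → sum 41
Total = 36 + 41 = 77.
Check digit = (10 − (77 mod 10)) mod 10 = 3.

3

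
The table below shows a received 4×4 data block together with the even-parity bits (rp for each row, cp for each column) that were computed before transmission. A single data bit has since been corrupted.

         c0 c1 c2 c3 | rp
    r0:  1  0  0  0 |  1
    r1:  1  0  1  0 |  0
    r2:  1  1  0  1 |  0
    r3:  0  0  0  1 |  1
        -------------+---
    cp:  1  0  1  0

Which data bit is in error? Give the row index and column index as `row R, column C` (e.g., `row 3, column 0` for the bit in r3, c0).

row 2, column 1

Recompute each row's even parity and compare to rp:
  r0: data parity 1, sent rp 1 → ok
  r1: data parity 0, sent rp 0 → ok
  r2: data parity 1, sent rp 0 → mismatch
  r3: data parity 1, sent rp 1 → ok
Recompute each column's even parity and compare to cp:
  c0: data parity 1, sent cp 1 → ok
  c1: data parity 1, sent cp 0 → mismatch
  c2: data parity 1, sent cp 1 → ok
  c3: data parity 0, sent cp 0 → ok
Exactly one row (r2) and one column (c1) fail → the flipped bit is at their intersection.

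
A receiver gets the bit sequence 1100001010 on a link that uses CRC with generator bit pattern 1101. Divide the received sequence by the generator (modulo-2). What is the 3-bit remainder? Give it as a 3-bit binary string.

001

Modulo-2 division of 1100001010 by 1101:
  pos 0: 1100 XOR 1101 = 0001
  pos 3: 1001 XOR 1101 = 0100
  pos 4: 1000 XOR 1101 = 0101
  pos 5: 1011 XOR 1101 = 0110
  pos 6: 1100 XOR 1101 = 0001
Remainder = 001 (nonzero — an error is detected).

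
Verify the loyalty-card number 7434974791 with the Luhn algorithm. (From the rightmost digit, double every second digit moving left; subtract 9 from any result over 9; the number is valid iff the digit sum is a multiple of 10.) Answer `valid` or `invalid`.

valid

From the right, keep odd positions and double even positions (subtract 9 from any doubled value over 9):
  doubled (positions 2,4,...): 9 8 9 6 5 → sum 37
  kept (positions 1,3,...): 1 7 7 4 4 → sum 23
Total = 60.
60 mod 10 = 0, so the number is valid.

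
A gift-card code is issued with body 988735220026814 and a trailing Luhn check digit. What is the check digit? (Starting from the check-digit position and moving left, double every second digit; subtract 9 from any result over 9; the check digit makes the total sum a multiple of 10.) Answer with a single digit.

Partial digits right→left: 4 1 8 6 2 0 0 2 2 5 3 7 8 8 9
Double every second digit counting from the check-digit position (so the 1st, 3rd, 5th, ... of the partial from the right).
  doubled (with −9 where >9): 8 7 4 0 4 6 7 9 → sum 45
  kept as-is: 1 6 0 2 5 7 8 → sum 29
Total = 45 + 29 = 74.
Check digit = (10 − (74 mod 10)) mod 10 = 6.

6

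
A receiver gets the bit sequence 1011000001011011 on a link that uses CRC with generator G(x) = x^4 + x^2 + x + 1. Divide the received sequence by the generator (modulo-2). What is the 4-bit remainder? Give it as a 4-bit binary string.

Modulo-2 division of 1011000001011011 by 10111:
  pos 0: 10110 XOR 10111 = 00001
  pos 4: 10000 XOR 10111 = 00111
  pos 6: 11110 XOR 10111 = 01001
  pos 7: 10011 XOR 10111 = 00100
  pos 9: 10010 XOR 10111 = 00101
  pos 11: 10111 XOR 10111 = 00000
Remainder = 0000 (zero — the frame passes the CRC check).

0000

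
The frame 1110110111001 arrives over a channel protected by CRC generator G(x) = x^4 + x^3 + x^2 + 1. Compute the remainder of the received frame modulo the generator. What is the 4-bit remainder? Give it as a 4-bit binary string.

0010

Modulo-2 division of 1110110111001 by 11101:
  pos 0: 11101 XOR 11101 = 00000
  pos 5: 10111 XOR 11101 = 01010
  pos 6: 10100 XOR 11101 = 01001
  pos 7: 10010 XOR 11101 = 01111
  pos 8: 11111 XOR 11101 = 00010
Remainder = 0010 (nonzero — an error is detected).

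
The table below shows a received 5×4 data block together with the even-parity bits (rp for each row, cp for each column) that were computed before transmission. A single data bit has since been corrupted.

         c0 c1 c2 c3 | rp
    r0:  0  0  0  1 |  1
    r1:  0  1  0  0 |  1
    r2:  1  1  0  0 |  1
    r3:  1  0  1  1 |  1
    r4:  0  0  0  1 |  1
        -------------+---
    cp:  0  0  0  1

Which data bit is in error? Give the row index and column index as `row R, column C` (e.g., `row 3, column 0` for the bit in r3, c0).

Recompute each row's even parity and compare to rp:
  r0: data parity 1, sent rp 1 → ok
  r1: data parity 1, sent rp 1 → ok
  r2: data parity 0, sent rp 1 → mismatch
  r3: data parity 1, sent rp 1 → ok
  r4: data parity 1, sent rp 1 → ok
Recompute each column's even parity and compare to cp:
  c0: data parity 0, sent cp 0 → ok
  c1: data parity 0, sent cp 0 → ok
  c2: data parity 1, sent cp 0 → mismatch
  c3: data parity 1, sent cp 1 → ok
Exactly one row (r2) and one column (c2) fail → the flipped bit is at their intersection.

row 2, column 2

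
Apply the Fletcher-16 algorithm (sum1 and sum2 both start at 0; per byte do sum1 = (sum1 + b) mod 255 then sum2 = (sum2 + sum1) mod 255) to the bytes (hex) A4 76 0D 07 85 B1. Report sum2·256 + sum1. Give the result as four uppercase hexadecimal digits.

Running sums (mod 255):
  after byte 0 (A4): sum1=164, sum2=164
  after byte 1 (76): sum1=27, sum2=191
  after byte 2 (0D): sum1=40, sum2=231
  after byte 3 (07): sum1=47, sum2=23
  after byte 4 (85): sum1=180, sum2=203
  after byte 5 (B1): sum1=102, sum2=50
Checksum = sum2·256 + sum1 = 50·256 + 102 = 12902 = 0x3266.

3266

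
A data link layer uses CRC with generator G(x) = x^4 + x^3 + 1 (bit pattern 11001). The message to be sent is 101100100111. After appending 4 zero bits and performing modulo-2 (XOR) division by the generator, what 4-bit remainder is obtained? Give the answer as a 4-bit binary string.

1100

Append 4 zeros: 1011001001110000. Divide by 11001 (XOR where the leading bit is 1):
  pos 0: 10110 XOR 11001 = 01111
  pos 1: 11110 XOR 11001 = 00111
  pos 3: 11110 XOR 11001 = 00111
  pos 5: 11101 XOR 11001 = 00100
  pos 7: 10011 XOR 11001 = 01010
  pos 8: 10100 XOR 11001 = 01101
  pos 9: 11010 XOR 11001 = 00011
Remainder (last 4 bits) = 1100. This is the CRC / FCS.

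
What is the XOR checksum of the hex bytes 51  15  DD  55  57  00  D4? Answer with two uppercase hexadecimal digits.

4F

XOR the bytes together:
  start with 0x51
  0x51 ⊕ 0x15 = 0x44
  0x44 ⊕ 0xDD = 0x99
  0x99 ⊕ 0x55 = 0xCC
  0xCC ⊕ 0x57 = 0x9B
  0x9B ⊕ 0x00 = 0x9B
  0x9B ⊕ 0xD4 = 0x4F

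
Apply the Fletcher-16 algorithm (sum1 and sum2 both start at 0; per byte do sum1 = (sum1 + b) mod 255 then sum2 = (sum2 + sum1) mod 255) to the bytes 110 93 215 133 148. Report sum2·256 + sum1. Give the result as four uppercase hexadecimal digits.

C4BD

Running sums (mod 255):
  after byte 0 (110): sum1=110, sum2=110
  after byte 1 (93): sum1=203, sum2=58
  after byte 2 (215): sum1=163, sum2=221
  after byte 3 (133): sum1=41, sum2=7
  after byte 4 (148): sum1=189, sum2=196
Checksum = sum2·256 + sum1 = 196·256 + 189 = 50365 = 0xC4BD.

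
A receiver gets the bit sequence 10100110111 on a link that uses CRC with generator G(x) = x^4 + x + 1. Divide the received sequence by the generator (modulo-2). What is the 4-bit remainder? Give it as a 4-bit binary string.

Modulo-2 division of 10100110111 by 10011:
  pos 0: 10100 XOR 10011 = 00111
  pos 2: 11111 XOR 10011 = 01100
  pos 3: 11000 XOR 10011 = 01011
  pos 4: 10111 XOR 10011 = 00100
  pos 6: 10011 XOR 10011 = 00000
Remainder = 0000 (zero — the frame passes the CRC check).

0000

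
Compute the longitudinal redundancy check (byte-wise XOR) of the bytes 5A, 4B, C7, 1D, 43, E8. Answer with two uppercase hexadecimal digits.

60

XOR the bytes together:
  start with 0x5A
  0x5A ⊕ 0x4B = 0x11
  0x11 ⊕ 0xC7 = 0xD6
  0xD6 ⊕ 0x1D = 0xCB
  0xCB ⊕ 0x43 = 0x88
  0x88 ⊕ 0xE8 = 0x60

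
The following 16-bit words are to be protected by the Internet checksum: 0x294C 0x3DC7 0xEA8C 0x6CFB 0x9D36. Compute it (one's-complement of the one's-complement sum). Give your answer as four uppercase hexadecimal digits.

One's-complement addition (fold any carry out of bit 15 back into bit 0):
  0x294C + 0x3DC7 = 0x06713
  0x6713 + 0xEA8C = 0x1519F → wrap carry → 0x51A0
  0x51A0 + 0x6CFB = 0x0BE9B
  0xBE9B + 0x9D36 = 0x15BD1 → wrap carry → 0x5BD2
One's-complement sum = 0x5BD2.
Checksum = ~0x5BD2 & 0xFFFF = 0xA42D.

A42D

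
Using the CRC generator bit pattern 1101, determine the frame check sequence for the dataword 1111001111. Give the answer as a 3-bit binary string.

Append 3 zeros: 1111001111000. Divide by 1101 (XOR where the leading bit is 1):
  pos 0: 1111 XOR 1101 = 0010
  pos 2: 1000 XOR 1101 = 0101
  pos 3: 1011 XOR 1101 = 0110
  pos 4: 1101 XOR 1101 = 0000
  pos 8: 1100 XOR 1101 = 0001
Remainder (last 3 bits) = 010. This is the CRC / FCS.

010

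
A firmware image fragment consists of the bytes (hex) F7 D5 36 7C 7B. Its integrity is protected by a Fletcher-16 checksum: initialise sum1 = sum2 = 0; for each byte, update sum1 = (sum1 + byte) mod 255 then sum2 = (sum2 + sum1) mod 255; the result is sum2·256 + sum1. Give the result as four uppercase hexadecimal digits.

46FB

Running sums (mod 255):
  after byte 0 (F7): sum1=247, sum2=247
  after byte 1 (D5): sum1=205, sum2=197
  after byte 2 (36): sum1=4, sum2=201
  after byte 3 (7C): sum1=128, sum2=74
  after byte 4 (7B): sum1=251, sum2=70
Checksum = sum2·256 + sum1 = 70·256 + 251 = 18171 = 0x46FB.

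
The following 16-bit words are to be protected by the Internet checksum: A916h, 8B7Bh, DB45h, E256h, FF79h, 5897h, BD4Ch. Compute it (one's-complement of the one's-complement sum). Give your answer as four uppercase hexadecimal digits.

One's-complement addition (fold any carry out of bit 15 back into bit 0):
  0xA916 + 0x8B7B = 0x13491 → wrap carry → 0x3492
  0x3492 + 0xDB45 = 0x10FD7 → wrap carry → 0x0FD8
  0x0FD8 + 0xE256 = 0x0F22E
  0xF22E + 0xFF79 = 0x1F1A7 → wrap carry → 0xF1A8
  0xF1A8 + 0x5897 = 0x14A3F → wrap carry → 0x4A40
  0x4A40 + 0xBD4C = 0x1078C → wrap carry → 0x078D
One's-complement sum = 0x078D.
Checksum = ~0x078D & 0xFFFF = 0xF872.

F872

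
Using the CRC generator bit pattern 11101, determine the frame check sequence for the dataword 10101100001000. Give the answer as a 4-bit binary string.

0010

Append 4 zeros: 101011000010000000. Divide by 11101 (XOR where the leading bit is 1):
  pos 0: 10101 XOR 11101 = 01000
  pos 1: 10001 XOR 11101 = 01100
  pos 2: 11000 XOR 11101 = 00101
  pos 4: 10100 XOR 11101 = 01001
  pos 5: 10010 XOR 11101 = 01111
  pos 6: 11111 XOR 11101 = 00010
  pos 9: 10000 XOR 11101 = 01101
  pos 10: 11010 XOR 11101 = 00111
  pos 12: 11100 XOR 11101 = 00001
Remainder (last 4 bits) = 0010. This is the CRC / FCS.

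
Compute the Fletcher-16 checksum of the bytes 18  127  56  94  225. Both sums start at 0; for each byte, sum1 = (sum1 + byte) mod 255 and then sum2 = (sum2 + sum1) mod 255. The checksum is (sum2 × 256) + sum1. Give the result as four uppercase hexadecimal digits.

Running sums (mod 255):
  after byte 0 (18): sum1=18, sum2=18
  after byte 1 (127): sum1=145, sum2=163
  after byte 2 (56): sum1=201, sum2=109
  after byte 3 (94): sum1=40, sum2=149
  after byte 4 (225): sum1=10, sum2=159
Checksum = sum2·256 + sum1 = 159·256 + 10 = 40714 = 0x9F0A.

9F0A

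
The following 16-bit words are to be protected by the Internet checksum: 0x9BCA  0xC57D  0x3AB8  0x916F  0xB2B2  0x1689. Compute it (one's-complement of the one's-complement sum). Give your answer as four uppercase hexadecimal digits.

0954

One's-complement addition (fold any carry out of bit 15 back into bit 0):
  0x9BCA + 0xC57D = 0x16147 → wrap carry → 0x6148
  0x6148 + 0x3AB8 = 0x09C00
  0x9C00 + 0x916F = 0x12D6F → wrap carry → 0x2D70
  0x2D70 + 0xB2B2 = 0x0E022
  0xE022 + 0x1689 = 0x0F6AB
One's-complement sum = 0xF6AB.
Checksum = ~0xF6AB & 0xFFFF = 0x0954.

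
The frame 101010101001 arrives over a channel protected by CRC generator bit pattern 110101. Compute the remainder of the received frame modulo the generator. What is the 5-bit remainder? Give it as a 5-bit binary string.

Modulo-2 division of 101010101001 by 110101:
  pos 0: 101010 XOR 110101 = 011111
  pos 1: 111111 XOR 110101 = 001010
  pos 3: 101001 XOR 110101 = 011100
  pos 4: 111000 XOR 110101 = 001101
  pos 6: 110101 XOR 110101 = 000000
Remainder = 00000 (zero — the frame passes the CRC check).

00000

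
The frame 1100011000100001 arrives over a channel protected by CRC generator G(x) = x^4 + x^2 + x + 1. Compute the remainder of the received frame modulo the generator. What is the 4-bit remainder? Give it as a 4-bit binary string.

Modulo-2 division of 1100011000100001 by 10111:
  pos 0: 11000 XOR 10111 = 01111
  pos 1: 11111 XOR 10111 = 01000
  pos 2: 10001 XOR 10111 = 00110
  pos 4: 11000 XOR 10111 = 01111
  pos 5: 11110 XOR 10111 = 01001
  pos 6: 10011 XOR 10111 = 00100
  pos 8: 10000 XOR 10111 = 00111
  pos 10: 11100 XOR 10111 = 01011
  pos 11: 10111 XOR 10111 = 00000
Remainder = 0000 (zero — the frame passes the CRC check).

0000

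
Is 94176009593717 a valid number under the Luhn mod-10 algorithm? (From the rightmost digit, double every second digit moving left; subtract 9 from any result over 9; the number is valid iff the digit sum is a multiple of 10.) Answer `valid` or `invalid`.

From the right, keep odd positions and double even positions (subtract 9 from any doubled value over 9):
  doubled (positions 2,4,...): 2 6 1 0 3 2 9 → sum 23
  kept (positions 1,3,...): 7 7 9 9 0 7 4 → sum 43
Total = 66.
66 mod 10 = 6, so the number is invalid.

invalid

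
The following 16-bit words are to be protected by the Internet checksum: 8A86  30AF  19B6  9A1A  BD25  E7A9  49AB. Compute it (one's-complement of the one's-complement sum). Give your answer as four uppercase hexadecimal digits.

One's-complement addition (fold any carry out of bit 15 back into bit 0):
  0x8A86 + 0x30AF = 0x0BB35
  0xBB35 + 0x19B6 = 0x0D4EB
  0xD4EB + 0x9A1A = 0x16F05 → wrap carry → 0x6F06
  0x6F06 + 0xBD25 = 0x12C2B → wrap carry → 0x2C2C
  0x2C2C + 0xE7A9 = 0x113D5 → wrap carry → 0x13D6
  0x13D6 + 0x49AB = 0x05D81
One's-complement sum = 0x5D81.
Checksum = ~0x5D81 & 0xFFFF = 0xA27E.

A27E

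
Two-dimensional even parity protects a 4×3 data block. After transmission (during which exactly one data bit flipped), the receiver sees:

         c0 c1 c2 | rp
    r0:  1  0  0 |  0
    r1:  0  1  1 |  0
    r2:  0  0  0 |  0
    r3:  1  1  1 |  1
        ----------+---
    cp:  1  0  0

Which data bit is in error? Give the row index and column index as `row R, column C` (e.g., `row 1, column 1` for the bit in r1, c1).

Recompute each row's even parity and compare to rp:
  r0: data parity 1, sent rp 0 → mismatch
  r1: data parity 0, sent rp 0 → ok
  r2: data parity 0, sent rp 0 → ok
  r3: data parity 1, sent rp 1 → ok
Recompute each column's even parity and compare to cp:
  c0: data parity 0, sent cp 1 → mismatch
  c1: data parity 0, sent cp 0 → ok
  c2: data parity 0, sent cp 0 → ok
Exactly one row (r0) and one column (c0) fail → the flipped bit is at their intersection.

row 0, column 0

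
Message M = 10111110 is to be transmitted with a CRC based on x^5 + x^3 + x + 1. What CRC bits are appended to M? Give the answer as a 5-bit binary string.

01010

Append 5 zeros: 1011111000000. Divide by 101011 (XOR where the leading bit is 1):
  pos 0: 101111 XOR 101011 = 000100
  pos 3: 100100 XOR 101011 = 001111
  pos 5: 111100 XOR 101011 = 010111
  pos 6: 101110 XOR 101011 = 000101
Remainder (last 5 bits) = 01010. This is the CRC / FCS.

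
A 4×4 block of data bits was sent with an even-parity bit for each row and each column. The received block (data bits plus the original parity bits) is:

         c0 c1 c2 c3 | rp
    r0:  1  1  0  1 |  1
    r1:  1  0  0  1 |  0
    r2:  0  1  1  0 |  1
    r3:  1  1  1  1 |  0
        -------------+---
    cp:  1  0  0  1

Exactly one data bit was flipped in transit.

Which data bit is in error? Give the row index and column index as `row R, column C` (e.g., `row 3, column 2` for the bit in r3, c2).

row 2, column 1

Recompute each row's even parity and compare to rp:
  r0: data parity 1, sent rp 1 → ok
  r1: data parity 0, sent rp 0 → ok
  r2: data parity 0, sent rp 1 → mismatch
  r3: data parity 0, sent rp 0 → ok
Recompute each column's even parity and compare to cp:
  c0: data parity 1, sent cp 1 → ok
  c1: data parity 1, sent cp 0 → mismatch
  c2: data parity 0, sent cp 0 → ok
  c3: data parity 1, sent cp 1 → ok
Exactly one row (r2) and one column (c1) fail → the flipped bit is at their intersection.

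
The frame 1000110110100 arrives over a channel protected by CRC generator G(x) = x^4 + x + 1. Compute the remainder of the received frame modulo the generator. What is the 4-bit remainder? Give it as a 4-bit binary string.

0000

Modulo-2 division of 1000110110100 by 10011:
  pos 0: 10001 XOR 10011 = 00010
  pos 3: 10101 XOR 10011 = 00110
  pos 5: 11010 XOR 10011 = 01001
  pos 6: 10011 XOR 10011 = 00000
Remainder = 0000 (zero — the frame passes the CRC check).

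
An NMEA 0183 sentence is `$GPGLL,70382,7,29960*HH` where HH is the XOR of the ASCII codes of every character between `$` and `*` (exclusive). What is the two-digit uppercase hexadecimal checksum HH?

41

XOR the ASCII codes of the payload characters:
  'G' = 0x47 → acc = 0x47
  'P' = 0x50 → acc = 0x17
  'G' = 0x47 → acc = 0x50
  'L' = 0x4C → acc = 0x1C
  'L' = 0x4C → acc = 0x50
  ',' = 0x2C → acc = 0x7C
  '7' = 0x37 → acc = 0x4B
  '0' = 0x30 → acc = 0x7B
  '3' = 0x33 → acc = 0x48
  '8' = 0x38 → acc = 0x70
  '2' = 0x32 → acc = 0x42
  ',' = 0x2C → acc = 0x6E
  '7' = 0x37 → acc = 0x59
  ',' = 0x2C → acc = 0x75
  '2' = 0x32 → acc = 0x47
  '9' = 0x39 → acc = 0x7E
  '9' = 0x39 → acc = 0x47
  '6' = 0x36 → acc = 0x71
  '0' = 0x30 → acc = 0x41
Checksum = 0x41.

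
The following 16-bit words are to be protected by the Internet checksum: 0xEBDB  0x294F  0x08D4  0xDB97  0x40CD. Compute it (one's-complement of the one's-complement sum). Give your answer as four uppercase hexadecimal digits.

C59B

One's-complement addition (fold any carry out of bit 15 back into bit 0):
  0xEBDB + 0x294F = 0x1152A → wrap carry → 0x152B
  0x152B + 0x08D4 = 0x01DFF
  0x1DFF + 0xDB97 = 0x0F996
  0xF996 + 0x40CD = 0x13A63 → wrap carry → 0x3A64
One's-complement sum = 0x3A64.
Checksum = ~0x3A64 & 0xFFFF = 0xC59B.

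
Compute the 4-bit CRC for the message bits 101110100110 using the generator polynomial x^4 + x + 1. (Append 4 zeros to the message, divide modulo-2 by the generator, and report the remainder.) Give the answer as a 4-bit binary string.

1101

Append 4 zeros: 1011101001100000. Divide by 10011 (XOR where the leading bit is 1):
  pos 0: 10111 XOR 10011 = 00100
  pos 2: 10001 XOR 10011 = 00010
  pos 5: 10001 XOR 10011 = 00010
  pos 8: 10100 XOR 10011 = 00111
  pos 10: 11100 XOR 10011 = 01111
  pos 11: 11110 XOR 10011 = 01101
Remainder (last 4 bits) = 1101. This is the CRC / FCS.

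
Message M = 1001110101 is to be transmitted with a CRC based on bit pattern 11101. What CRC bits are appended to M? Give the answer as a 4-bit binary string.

0011

Append 4 zeros: 10011101010000. Divide by 11101 (XOR where the leading bit is 1):
  pos 0: 10011 XOR 11101 = 01110
  pos 1: 11101 XOR 11101 = 00000
  pos 7: 10100 XOR 11101 = 01001
  pos 8: 10010 XOR 11101 = 01111
  pos 9: 11110 XOR 11101 = 00011
Remainder (last 4 bits) = 0011. This is the CRC / FCS.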